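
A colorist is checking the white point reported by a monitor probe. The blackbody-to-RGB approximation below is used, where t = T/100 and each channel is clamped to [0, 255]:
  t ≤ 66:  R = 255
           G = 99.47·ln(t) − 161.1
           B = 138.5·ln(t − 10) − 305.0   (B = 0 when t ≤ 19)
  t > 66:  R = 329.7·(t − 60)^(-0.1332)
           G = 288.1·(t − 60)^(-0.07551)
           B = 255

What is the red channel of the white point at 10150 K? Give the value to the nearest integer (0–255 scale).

201

t = 10150/100 = 101.5; the t > 66 branch applies.
R = 329.7·(101.5 − 60)^(-0.1332) = 329.7·41.5^(-0.1332) = 329.7·0.60880 = 200.722.
Rounded: 201.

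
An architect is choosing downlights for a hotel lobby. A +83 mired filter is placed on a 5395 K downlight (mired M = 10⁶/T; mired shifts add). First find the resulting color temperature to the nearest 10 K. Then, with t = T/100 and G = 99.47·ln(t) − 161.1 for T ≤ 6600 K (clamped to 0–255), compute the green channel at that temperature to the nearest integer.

M_in = 10⁶/5395 = 185.36; M_out = 185.36 + (+83) = 268.36.
T_out = 10⁶/268.36 = 3726.4 K → 3730 K; t = 37.3.
G = 99.47·ln 37.3 − 161.1 = 99.47·3.6190 − 161.1 = 198.881.
Rounded: 199.

199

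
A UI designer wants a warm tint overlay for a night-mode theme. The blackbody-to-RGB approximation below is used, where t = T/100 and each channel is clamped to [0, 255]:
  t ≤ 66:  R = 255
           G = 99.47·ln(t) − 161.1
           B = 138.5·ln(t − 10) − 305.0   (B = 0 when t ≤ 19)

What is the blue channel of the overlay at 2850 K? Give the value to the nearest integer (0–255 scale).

t = 2850/100 = 28.5; the t ≤ 66 branch applies.
B = 138.5·ln(28.5 − 10) − 305.0 = 138.5·ln 18.5 − 305.0 = 138.5·2.9178 − 305.0 = 99.111.
Rounded: 99.

99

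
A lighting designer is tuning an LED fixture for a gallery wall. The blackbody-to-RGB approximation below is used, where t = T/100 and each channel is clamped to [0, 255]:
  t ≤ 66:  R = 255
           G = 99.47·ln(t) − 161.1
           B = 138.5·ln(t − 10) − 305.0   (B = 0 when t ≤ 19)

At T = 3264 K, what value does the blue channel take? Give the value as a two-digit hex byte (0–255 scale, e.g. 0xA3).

0x7F

t = 3264/100 = 32.64; the t ≤ 66 branch applies.
B = 138.5·ln(32.64 − 10) − 305.0 = 138.5·ln 22.64 − 305.0 = 138.5·3.1197 − 305.0 = 127.081.
Rounded: 127; in hex, 0x7F.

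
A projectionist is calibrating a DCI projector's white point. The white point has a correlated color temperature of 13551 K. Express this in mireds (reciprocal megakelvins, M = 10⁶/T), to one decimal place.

73.8 mireds

M = 10⁶ / 13551 = 73.795 → 73.8 mireds.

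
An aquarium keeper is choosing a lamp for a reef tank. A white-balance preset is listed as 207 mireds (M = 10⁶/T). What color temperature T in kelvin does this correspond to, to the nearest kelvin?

T = 10⁶ / 207 = 4830.92 K → 4831 K.

4831 K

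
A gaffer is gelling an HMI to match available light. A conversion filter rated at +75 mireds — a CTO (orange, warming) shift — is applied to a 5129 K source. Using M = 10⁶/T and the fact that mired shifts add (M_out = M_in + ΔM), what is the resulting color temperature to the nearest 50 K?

M_in = 10⁶/5129 = 194.97 mireds.
M_out = 194.97 + (+75) = 269.97 mireds.
T_out = 10⁶/269.97 = 3704.1 K → 3700 K.

3700 K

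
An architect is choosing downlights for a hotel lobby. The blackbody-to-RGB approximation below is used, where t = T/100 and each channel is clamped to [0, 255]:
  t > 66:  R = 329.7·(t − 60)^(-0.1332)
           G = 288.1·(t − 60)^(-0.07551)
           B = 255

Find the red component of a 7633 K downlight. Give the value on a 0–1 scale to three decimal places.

t = 7633/100 = 76.33; the t > 66 branch applies.
R = 329.7·(76.33 − 60)^(-0.1332) = 329.7·16.33^(-0.1332) = 329.7·0.68933 = 227.274.
On a 0–1 scale: 227.274/255 = 0.8913 → 0.891.

0.891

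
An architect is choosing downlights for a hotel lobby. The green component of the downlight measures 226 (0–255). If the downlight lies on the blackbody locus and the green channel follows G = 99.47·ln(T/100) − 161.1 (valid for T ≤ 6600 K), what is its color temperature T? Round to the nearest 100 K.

4900 K

ln t = (226 + 161.1) / 99.47 = 3.8916.
t = e^3.8916 = 48.990.
T = 100·t = 4899 K → 4900 K to the nearest 100 K.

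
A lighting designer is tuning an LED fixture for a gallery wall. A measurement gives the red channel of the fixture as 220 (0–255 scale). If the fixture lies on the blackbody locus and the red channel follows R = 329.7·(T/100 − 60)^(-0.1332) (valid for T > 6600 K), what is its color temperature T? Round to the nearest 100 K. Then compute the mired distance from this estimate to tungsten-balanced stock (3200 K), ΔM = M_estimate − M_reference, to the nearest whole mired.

(t − 60)^(-0.1332) = 220/329.7 = 0.66727.
t − 60 = 0.66727^(1/-0.1332) = 0.66727^(-7.508) = 20.847, so t = 80.847.
T = 100·t = 8085 K → 8100 K to the nearest 100 K.
M_estimate = 10⁶/8100 = 123.46; M_reference = 10⁶/3200 = 312.50.
ΔM = 123.46 − 312.50 = -189.04 → -189 mireds.

-189 mireds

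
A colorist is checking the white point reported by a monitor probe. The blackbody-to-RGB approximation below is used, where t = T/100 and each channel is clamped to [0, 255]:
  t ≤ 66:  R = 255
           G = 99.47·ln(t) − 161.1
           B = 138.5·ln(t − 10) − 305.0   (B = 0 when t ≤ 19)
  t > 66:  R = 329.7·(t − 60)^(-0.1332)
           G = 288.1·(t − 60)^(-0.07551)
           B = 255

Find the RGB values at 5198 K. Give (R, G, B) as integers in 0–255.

t = 5198/100 = 51.98; the t ≤ 66 branch applies.
R = 255 by definition for t ≤ 66.
G = 99.47·ln 51.98 − 161.1 = 99.47·3.9509 − 161.1 = 231.892.
B = 138.5·ln(51.98 − 10) − 305.0 = 138.5·ln 41.98 − 305.0 = 138.5·3.7372 − 305.0 = 212.601.
Rounded: (255, 232, 213).

(255, 232, 213)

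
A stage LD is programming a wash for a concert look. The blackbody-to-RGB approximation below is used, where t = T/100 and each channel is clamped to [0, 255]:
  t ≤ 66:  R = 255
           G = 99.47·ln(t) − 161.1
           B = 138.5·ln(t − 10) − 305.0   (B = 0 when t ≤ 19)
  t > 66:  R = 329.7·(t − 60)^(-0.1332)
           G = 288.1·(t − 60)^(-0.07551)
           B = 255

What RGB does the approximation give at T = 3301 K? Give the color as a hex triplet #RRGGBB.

t = 3301/100 = 33.01; the t ≤ 66 branch applies.
R = 255 by definition for t ≤ 66.
G = 99.47·ln 33.01 − 161.1 = 99.47·3.4968 − 161.1 = 186.728.
B = 138.5·ln(33.01 − 10) − 305.0 = 138.5·ln 23.01 − 305.0 = 138.5·3.1359 − 305.0 = 129.326.
Rounded: (255, 187, 129).
In hex: #FFBB81.

#FFBB81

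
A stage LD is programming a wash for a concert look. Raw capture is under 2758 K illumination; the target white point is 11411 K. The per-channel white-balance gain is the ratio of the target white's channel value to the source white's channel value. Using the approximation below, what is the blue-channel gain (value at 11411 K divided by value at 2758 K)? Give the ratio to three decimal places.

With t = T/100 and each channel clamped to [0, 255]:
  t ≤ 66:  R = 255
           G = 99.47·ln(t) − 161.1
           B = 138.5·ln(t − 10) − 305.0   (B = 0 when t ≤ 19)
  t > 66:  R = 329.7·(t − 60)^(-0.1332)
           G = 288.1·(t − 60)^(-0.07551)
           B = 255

2.770

At 2758 K (t = 27.58):
  B = 138.5·ln(27.58 − 10) − 305.0 = 138.5·ln 17.58 − 305.0 = 138.5·2.8668 − 305.0 = 92.047.
At 11411 K (t = 114.11):
  B = 255 by definition for t > 66.
Gain = 255.000 / 92.047 = 2.7703 → 2.770.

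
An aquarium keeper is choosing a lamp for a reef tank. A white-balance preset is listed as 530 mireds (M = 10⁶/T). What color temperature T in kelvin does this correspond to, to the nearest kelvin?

1887 K

T = 10⁶ / 530 = 1886.79 K → 1887 K.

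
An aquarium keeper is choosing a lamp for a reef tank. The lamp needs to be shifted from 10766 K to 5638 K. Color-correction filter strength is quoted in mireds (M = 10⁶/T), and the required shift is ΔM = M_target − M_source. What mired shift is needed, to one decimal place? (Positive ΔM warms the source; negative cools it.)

M_source = 10⁶/10766 = 92.885; M_target = 10⁶/5638 = 177.368.
ΔM = 177.368 − 92.885 = 84.483 → +84.5 mireds, a warming shift.

+84.5 mireds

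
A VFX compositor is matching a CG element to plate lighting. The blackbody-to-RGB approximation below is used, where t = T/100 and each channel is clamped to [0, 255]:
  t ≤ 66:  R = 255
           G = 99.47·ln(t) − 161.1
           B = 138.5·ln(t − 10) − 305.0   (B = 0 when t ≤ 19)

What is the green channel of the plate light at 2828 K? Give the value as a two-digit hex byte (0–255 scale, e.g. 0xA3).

t = 2828/100 = 28.28; the t ≤ 66 branch applies.
G = 99.47·ln 28.28 − 161.1 = 99.47·3.3422 − 161.1 = 171.344.
Rounded: 171; in hex, 0xAB.

0xAB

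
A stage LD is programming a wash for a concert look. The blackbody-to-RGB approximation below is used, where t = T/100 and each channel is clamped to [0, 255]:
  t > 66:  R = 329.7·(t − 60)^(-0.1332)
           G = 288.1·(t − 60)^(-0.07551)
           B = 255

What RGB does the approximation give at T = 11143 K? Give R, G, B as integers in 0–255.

R=195, G=214, B=255

t = 11143/100 = 111.43; the t > 66 branch applies.
R = 329.7·(111.43 − 60)^(-0.1332) = 329.7·51.43^(-0.1332) = 329.7·0.59165 = 195.067.
G = 288.1·(111.43 − 60)^(-0.07551) = 288.1·51.43^(-0.07551) = 288.1·0.74265 = 213.958.
B = 255 by definition for t > 66.
Rounded: (195, 214, 255).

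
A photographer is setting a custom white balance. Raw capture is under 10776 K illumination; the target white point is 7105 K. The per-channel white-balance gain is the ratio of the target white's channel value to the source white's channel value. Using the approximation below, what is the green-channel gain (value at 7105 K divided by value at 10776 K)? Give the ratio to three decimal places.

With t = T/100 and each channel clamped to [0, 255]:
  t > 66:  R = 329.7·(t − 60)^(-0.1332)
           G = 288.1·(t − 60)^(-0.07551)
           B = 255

1.117

At 10776 K (t = 107.76):
  G = 288.1·(107.76 − 60)^(-0.07551) = 288.1·47.76^(-0.07551) = 288.1·0.74682 = 215.158.
At 7105 K (t = 71.05):
  G = 288.1·(71.05 − 60)^(-0.07551) = 288.1·11.05^(-0.07551) = 288.1·0.83410 = 240.303.
Gain = 240.303 / 215.158 = 1.1169 → 1.117.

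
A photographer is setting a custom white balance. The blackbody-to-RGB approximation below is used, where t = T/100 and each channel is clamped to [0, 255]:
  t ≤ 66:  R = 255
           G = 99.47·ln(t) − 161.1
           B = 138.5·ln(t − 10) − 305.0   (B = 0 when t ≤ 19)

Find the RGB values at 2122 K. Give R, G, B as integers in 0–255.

t = 2122/100 = 21.22; the t ≤ 66 branch applies.
R = 255 by definition for t ≤ 66.
G = 99.47·ln 21.22 − 161.1 = 99.47·3.0549 − 161.1 = 142.775.
B = 138.5·ln(21.22 − 10) − 305.0 = 138.5·ln 11.22 − 305.0 = 138.5·2.4177 − 305.0 = 29.851.
Rounded: (255, 143, 30).

R=255, G=143, B=30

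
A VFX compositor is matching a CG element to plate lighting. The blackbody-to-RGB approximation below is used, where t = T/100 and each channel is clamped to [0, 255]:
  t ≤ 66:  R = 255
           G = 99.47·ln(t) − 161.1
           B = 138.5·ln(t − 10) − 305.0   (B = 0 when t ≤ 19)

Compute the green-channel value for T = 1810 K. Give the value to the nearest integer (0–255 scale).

127

t = 1810/100 = 18.1; the t ≤ 66 branch applies.
G = 99.47·ln 18.1 − 161.1 = 99.47·2.8959 − 161.1 = 126.956.
Rounded: 127.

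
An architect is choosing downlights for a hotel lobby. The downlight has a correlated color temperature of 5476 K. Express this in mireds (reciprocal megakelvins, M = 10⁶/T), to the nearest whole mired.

M = 10⁶ / 5476 = 182.615 → 183 mireds.

183 mireds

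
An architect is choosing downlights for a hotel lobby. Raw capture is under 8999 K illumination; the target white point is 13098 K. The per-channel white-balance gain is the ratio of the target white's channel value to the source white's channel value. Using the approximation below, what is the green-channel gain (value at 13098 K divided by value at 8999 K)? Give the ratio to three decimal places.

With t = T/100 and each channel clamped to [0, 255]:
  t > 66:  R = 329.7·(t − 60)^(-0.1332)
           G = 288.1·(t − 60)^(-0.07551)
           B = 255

At 8999 K (t = 89.99):
  G = 288.1·(89.99 − 60)^(-0.07551) = 288.1·29.99^(-0.07551) = 288.1·0.77352 = 222.852.
At 13098 K (t = 130.98):
  G = 288.1·(130.98 − 60)^(-0.07551) = 288.1·70.98^(-0.07551) = 288.1·0.72480 = 208.816.
Gain = 208.816 / 222.852 = 0.9370 → 0.937.

0.937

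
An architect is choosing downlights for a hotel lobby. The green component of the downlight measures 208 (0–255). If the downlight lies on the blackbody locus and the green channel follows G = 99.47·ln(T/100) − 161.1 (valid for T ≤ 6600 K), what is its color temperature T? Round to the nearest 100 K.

ln t = (208 + 161.1) / 99.47 = 3.7107.
t = e^3.7107 = 40.881.
T = 100·t = 4088 K → 4100 K to the nearest 100 K.

4100 K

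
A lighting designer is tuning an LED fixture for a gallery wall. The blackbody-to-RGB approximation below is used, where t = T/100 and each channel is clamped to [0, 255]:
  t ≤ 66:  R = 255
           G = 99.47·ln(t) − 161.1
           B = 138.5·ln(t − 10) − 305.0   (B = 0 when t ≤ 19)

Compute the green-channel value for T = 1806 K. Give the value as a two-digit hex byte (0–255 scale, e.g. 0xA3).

0x7F

t = 1806/100 = 18.06; the t ≤ 66 branch applies.
G = 99.47·ln 18.06 − 161.1 = 99.47·2.8937 − 161.1 = 126.736.
Rounded: 127; in hex, 0x7F.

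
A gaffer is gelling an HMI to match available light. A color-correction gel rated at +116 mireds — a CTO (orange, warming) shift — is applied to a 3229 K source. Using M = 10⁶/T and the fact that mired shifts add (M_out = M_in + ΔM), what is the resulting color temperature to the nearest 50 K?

2350 K

M_in = 10⁶/3229 = 309.69 mireds.
M_out = 309.69 + (+116) = 425.69 mireds.
T_out = 10⁶/425.69 = 2349.1 K → 2350 K.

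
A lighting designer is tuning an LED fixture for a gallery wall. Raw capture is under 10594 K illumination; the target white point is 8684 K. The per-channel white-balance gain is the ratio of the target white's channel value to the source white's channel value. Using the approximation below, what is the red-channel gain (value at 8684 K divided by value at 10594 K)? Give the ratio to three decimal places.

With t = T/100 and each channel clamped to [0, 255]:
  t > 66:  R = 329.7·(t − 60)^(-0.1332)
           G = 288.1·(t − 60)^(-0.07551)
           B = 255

1.074

At 10594 K (t = 105.94):
  R = 329.7·(105.94 − 60)^(-0.1332) = 329.7·45.94^(-0.1332) = 329.7·0.60061 = 198.023.
At 8684 K (t = 86.84):
  R = 329.7·(86.84 − 60)^(-0.1332) = 329.7·26.84^(-0.1332) = 329.7·0.64519 = 212.718.
Gain = 212.718 / 198.023 = 1.0742 → 1.074.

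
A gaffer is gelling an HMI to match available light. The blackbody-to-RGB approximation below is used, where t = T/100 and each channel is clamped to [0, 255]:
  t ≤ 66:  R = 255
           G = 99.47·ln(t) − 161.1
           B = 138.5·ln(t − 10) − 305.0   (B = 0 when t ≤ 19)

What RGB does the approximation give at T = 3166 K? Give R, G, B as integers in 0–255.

R=255, G=183, B=121

t = 3166/100 = 31.66; the t ≤ 66 branch applies.
R = 255 by definition for t ≤ 66.
G = 99.47·ln 31.66 − 161.1 = 99.47·3.4551 − 161.1 = 182.574.
B = 138.5·ln(31.66 − 10) − 305.0 = 138.5·ln 21.66 − 305.0 = 138.5·3.0755 − 305.0 = 120.952.
Rounded: (255, 183, 121).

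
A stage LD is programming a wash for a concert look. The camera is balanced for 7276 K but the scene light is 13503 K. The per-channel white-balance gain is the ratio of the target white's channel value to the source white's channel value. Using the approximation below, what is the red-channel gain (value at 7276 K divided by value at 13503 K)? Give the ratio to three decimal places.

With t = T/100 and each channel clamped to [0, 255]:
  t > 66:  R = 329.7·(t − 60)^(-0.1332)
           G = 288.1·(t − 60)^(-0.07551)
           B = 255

At 13503 K (t = 135.03):
  R = 329.7·(135.03 − 60)^(-0.1332) = 329.7·75.03^(-0.1332) = 329.7·0.56262 = 185.497.
At 7276 K (t = 72.76):
  R = 329.7·(72.76 − 60)^(-0.1332) = 329.7·12.76^(-0.1332) = 329.7·0.71236 = 234.866.
Gain = 234.866 / 185.497 = 1.2661 → 1.266.

1.266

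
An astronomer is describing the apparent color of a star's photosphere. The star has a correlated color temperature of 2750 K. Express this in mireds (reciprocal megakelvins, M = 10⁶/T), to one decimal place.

363.6 mireds

M = 10⁶ / 2750 = 363.636 → 363.6 mireds.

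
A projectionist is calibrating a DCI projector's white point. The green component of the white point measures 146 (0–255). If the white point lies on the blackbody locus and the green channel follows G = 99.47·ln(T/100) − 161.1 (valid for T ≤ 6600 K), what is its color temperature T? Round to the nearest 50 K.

ln t = (146 + 161.1) / 99.47 = 3.0874.
t = e^3.0874 = 21.919.
T = 100·t = 2192 K → 2200 K to the nearest 50 K.

2200 K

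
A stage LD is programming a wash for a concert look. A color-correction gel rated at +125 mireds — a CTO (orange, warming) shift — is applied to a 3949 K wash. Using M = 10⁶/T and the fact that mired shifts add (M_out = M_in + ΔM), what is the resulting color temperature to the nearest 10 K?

M_in = 10⁶/3949 = 253.23 mireds.
M_out = 253.23 + (+125) = 378.23 mireds.
T_out = 10⁶/378.23 = 2643.9 K → 2640 K.

2640 K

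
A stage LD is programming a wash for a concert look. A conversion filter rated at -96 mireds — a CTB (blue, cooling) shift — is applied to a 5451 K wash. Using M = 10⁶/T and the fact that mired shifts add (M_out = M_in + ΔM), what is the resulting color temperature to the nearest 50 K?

M_in = 10⁶/5451 = 183.45 mireds.
M_out = 183.45 + (-96) = 87.45 mireds.
T_out = 10⁶/87.45 = 11434.8 K → 11450 K.

11450 K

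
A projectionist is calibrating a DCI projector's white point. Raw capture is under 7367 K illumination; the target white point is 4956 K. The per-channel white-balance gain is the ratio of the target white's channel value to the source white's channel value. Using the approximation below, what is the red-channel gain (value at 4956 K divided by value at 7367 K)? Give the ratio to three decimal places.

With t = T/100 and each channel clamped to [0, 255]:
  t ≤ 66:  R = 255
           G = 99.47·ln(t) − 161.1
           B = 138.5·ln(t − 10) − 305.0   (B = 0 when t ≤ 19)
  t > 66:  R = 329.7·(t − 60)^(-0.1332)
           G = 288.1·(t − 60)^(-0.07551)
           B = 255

1.096

At 7367 K (t = 73.67):
  R = 329.7·(73.67 − 60)^(-0.1332) = 329.7·13.67^(-0.1332) = 329.7·0.70586 = 232.720.
At 4956 K (t = 49.56):
  R = 255 by definition for t ≤ 66.
Gain = 255.000 / 232.720 = 1.0957 → 1.096.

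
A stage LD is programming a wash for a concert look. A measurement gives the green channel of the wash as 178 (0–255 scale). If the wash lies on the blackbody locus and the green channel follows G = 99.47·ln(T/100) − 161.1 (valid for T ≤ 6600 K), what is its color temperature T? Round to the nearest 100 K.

ln t = (178 + 161.1) / 99.47 = 3.4091.
t = e^3.4091 = 30.237.
T = 100·t = 3024 K → 3000 K to the nearest 100 K.

3000 K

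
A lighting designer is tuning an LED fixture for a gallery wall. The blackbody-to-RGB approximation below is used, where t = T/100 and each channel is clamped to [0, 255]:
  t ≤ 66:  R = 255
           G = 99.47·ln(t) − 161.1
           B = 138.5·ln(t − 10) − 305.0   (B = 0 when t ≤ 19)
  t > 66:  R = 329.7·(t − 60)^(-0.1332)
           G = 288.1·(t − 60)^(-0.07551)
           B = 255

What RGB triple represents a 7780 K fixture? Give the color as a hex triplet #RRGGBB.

#E1E8FF

t = 7780/100 = 77.8; the t > 66 branch applies.
R = 329.7·(77.8 − 60)^(-0.1332) = 329.7·17.8^(-0.1332) = 329.7·0.68147 = 224.679.
G = 288.1·(77.8 − 60)^(-0.07551) = 288.1·17.8^(-0.07551) = 288.1·0.80460 = 231.806.
B = 255 by definition for t > 66.
Rounded: (225, 232, 255).
In hex: #E1E8FF.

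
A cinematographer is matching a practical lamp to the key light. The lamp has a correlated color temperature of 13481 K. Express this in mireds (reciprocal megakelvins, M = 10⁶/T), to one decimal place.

M = 10⁶ / 13481 = 74.178 → 74.2 mireds.

74.2 mireds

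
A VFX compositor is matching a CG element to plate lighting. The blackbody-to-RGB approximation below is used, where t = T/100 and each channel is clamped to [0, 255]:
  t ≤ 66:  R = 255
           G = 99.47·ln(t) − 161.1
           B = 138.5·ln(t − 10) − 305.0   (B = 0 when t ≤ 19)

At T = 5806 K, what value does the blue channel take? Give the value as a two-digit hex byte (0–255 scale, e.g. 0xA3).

0xE7

t = 5806/100 = 58.06; the t ≤ 66 branch applies.
B = 138.5·ln(58.06 − 10) − 305.0 = 138.5·ln 48.06 − 305.0 = 138.5·3.8725 − 305.0 = 231.334.
Rounded: 231; in hex, 0xE7.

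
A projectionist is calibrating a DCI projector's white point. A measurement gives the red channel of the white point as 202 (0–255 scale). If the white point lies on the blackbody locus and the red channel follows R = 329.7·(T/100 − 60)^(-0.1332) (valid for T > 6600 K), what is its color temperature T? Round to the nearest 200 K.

10000 K

(t − 60)^(-0.1332) = 202/329.7 = 0.61268.
t − 60 = 0.61268^(1/-0.1332) = 0.61268^(-7.508) = 39.569, so t = 99.569.
T = 100·t = 9957 K → 10000 K to the nearest 200 K.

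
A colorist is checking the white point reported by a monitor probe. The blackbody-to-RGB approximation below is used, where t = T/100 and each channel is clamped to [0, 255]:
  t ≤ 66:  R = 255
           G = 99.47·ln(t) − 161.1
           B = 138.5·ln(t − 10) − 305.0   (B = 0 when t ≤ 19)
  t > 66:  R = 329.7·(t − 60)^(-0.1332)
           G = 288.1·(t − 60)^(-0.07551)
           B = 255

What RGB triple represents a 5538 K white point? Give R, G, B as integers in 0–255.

t = 5538/100 = 55.38; the t ≤ 66 branch applies.
R = 255 by definition for t ≤ 66.
G = 99.47·ln 55.38 − 161.1 = 99.47·4.0142 − 161.1 = 238.194.
B = 138.5·ln(55.38 − 10) − 305.0 = 138.5·ln 45.38 − 305.0 = 138.5·3.8151 − 305.0 = 223.387.
Rounded: (255, 238, 223).

R=255, G=238, B=223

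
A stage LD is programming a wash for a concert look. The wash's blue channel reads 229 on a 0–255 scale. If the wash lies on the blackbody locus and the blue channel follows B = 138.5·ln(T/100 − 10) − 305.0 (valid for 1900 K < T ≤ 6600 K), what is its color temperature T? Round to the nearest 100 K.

5700 K

ln(t − 10) = (229 + 305.0) / 138.5 = 3.8556.
t − 10 = e^3.8556 = 47.257, so t = 57.257.
T = 100·t = 5726 K → 5700 K to the nearest 100 K.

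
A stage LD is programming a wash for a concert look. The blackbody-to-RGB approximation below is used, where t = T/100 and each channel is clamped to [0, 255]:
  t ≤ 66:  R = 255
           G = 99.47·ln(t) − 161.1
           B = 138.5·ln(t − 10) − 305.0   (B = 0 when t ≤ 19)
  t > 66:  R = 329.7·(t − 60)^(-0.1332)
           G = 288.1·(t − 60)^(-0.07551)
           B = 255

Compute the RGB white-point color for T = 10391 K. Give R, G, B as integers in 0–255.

R=199, G=217, B=255

t = 10391/100 = 103.91; the t > 66 branch applies.
R = 329.7·(103.91 − 60)^(-0.1332) = 329.7·43.91^(-0.1332) = 329.7·0.60424 = 199.218.
G = 288.1·(103.91 − 60)^(-0.07551) = 288.1·43.91^(-0.07551) = 288.1·0.75157 = 216.528.
B = 255 by definition for t > 66.
Rounded: (199, 217, 255).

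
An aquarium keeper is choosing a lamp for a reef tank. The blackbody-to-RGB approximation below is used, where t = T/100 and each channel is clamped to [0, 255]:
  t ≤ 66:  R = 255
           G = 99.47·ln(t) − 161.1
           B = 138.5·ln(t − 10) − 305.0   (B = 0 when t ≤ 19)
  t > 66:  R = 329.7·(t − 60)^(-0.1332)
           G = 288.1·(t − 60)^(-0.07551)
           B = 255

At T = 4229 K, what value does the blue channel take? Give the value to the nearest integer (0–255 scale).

176

t = 4229/100 = 42.29; the t ≤ 66 branch applies.
B = 138.5·ln(42.29 − 10) − 305.0 = 138.5·ln 32.29 − 305.0 = 138.5·3.4748 − 305.0 = 176.254.
Rounded: 176.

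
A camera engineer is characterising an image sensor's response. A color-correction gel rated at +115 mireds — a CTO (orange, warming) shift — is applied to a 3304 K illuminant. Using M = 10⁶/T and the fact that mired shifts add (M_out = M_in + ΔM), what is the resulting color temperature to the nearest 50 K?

M_in = 10⁶/3304 = 302.66 mireds.
M_out = 302.66 + (+115) = 417.66 mireds.
T_out = 10⁶/417.66 = 2394.3 K → 2400 K.

2400 K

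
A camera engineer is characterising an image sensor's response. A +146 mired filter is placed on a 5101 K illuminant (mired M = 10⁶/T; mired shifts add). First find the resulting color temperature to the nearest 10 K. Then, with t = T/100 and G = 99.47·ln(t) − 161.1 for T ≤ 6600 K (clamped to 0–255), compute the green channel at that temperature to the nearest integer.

M_in = 10⁶/5101 = 196.04; M_out = 196.04 + (+146) = 342.04.
T_out = 10⁶/342.04 = 2923.6 K → 2920 K; t = 29.2.
G = 99.47·ln 29.2 − 161.1 = 99.47·3.3742 − 161.1 = 174.529.
Rounded: 175.

175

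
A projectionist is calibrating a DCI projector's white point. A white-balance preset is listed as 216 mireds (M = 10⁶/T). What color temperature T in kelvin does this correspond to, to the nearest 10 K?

4630 K

T = 10⁶ / 216 = 4629.63 K → 4630 K.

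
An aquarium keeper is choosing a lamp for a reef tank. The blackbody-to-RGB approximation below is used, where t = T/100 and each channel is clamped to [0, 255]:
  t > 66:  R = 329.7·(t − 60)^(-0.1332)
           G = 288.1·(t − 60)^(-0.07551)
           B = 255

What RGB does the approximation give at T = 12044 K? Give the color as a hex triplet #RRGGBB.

#BFD3FF

t = 12044/100 = 120.44; the t > 66 branch applies.
R = 329.7·(120.44 − 60)^(-0.1332) = 329.7·60.44^(-0.1332) = 329.7·0.57907 = 190.918.
G = 288.1·(120.44 − 60)^(-0.07551) = 288.1·60.44^(-0.07551) = 288.1·0.73366 = 211.366.
B = 255 by definition for t > 66.
Rounded: (191, 211, 255).
In hex: #BFD3FF.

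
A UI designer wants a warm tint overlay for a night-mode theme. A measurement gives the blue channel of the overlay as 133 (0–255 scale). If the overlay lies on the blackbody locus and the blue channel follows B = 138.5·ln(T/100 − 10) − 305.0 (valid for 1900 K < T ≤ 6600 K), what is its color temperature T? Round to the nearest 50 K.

ln(t − 10) = (133 + 305.0) / 138.5 = 3.1625.
t − 10 = e^3.1625 = 23.629, so t = 33.629.
T = 100·t = 3363 K → 3350 K to the nearest 50 K.

3350 K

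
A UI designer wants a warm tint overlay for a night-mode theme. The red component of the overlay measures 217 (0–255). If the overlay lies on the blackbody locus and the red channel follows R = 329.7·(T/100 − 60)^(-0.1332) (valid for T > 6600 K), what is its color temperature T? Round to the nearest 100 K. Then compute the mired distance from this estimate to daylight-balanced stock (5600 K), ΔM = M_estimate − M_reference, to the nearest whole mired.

-58 mireds

(t − 60)^(-0.1332) = 217/329.7 = 0.65817.
t − 60 = 0.65817^(1/-0.1332) = 0.65817^(-7.508) = 23.110, so t = 83.110.
T = 100·t = 8311 K → 8300 K to the nearest 100 K.
M_estimate = 10⁶/8300 = 120.48; M_reference = 10⁶/5600 = 178.57.
ΔM = 120.48 − 178.57 = -58.09 → -58 mireds.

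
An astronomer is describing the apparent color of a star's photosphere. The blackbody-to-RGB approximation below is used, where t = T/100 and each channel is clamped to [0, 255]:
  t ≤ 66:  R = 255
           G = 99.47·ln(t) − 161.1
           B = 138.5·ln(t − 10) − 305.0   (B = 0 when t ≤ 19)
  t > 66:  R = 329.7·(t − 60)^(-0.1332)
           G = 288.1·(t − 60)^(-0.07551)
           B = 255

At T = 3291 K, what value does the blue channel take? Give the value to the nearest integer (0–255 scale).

129

t = 3291/100 = 32.91; the t ≤ 66 branch applies.
B = 138.5·ln(32.91 − 10) − 305.0 = 138.5·ln 22.91 − 305.0 = 138.5·3.1316 − 305.0 = 128.723.
Rounded: 129.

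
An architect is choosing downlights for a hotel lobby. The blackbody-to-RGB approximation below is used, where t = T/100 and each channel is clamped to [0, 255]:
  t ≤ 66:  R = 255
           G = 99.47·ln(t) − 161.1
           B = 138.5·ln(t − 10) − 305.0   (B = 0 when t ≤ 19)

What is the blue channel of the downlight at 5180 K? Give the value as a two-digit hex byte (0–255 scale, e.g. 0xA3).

t = 5180/100 = 51.8; the t ≤ 66 branch applies.
B = 138.5·ln(51.8 − 10) − 305.0 = 138.5·ln 41.8 − 305.0 = 138.5·3.7329 − 305.0 = 212.006.
Rounded: 212; in hex, 0xD4.

0xD4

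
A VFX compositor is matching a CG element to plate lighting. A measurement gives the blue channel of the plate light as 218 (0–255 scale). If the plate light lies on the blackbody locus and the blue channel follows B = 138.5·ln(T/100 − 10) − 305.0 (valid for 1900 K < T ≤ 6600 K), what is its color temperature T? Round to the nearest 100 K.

ln(t − 10) = (218 + 305.0) / 138.5 = 3.7762.
t − 10 = e^3.7762 = 43.649, so t = 53.649.
T = 100·t = 5365 K → 5400 K to the nearest 100 K.

5400 K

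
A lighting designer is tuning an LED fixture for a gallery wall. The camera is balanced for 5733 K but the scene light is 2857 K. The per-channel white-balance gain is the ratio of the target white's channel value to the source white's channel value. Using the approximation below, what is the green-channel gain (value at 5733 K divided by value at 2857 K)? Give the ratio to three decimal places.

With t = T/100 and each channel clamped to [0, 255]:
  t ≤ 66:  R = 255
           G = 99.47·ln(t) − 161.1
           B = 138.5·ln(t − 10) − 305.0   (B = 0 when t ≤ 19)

At 2857 K (t = 28.57):
  G = 99.47·ln 28.57 − 161.1 = 99.47·3.3524 − 161.1 = 172.359.
At 5733 K (t = 57.33):
  G = 99.47·ln 57.33 − 161.1 = 99.47·4.0488 − 161.1 = 241.637.
Gain = 241.637 / 172.359 = 1.4019 → 1.402.

1.402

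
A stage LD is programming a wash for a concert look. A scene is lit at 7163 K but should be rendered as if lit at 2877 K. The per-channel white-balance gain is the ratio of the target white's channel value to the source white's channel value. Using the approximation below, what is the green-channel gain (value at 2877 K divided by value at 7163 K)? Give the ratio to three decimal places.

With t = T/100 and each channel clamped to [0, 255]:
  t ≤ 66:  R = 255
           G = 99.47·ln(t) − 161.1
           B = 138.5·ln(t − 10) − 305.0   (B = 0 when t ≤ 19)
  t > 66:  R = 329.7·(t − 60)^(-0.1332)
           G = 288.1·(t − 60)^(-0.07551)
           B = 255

At 7163 K (t = 71.63):
  G = 288.1·(71.63 − 60)^(-0.07551) = 288.1·11.63^(-0.07551) = 288.1·0.83088 = 239.376.
At 2877 K (t = 28.77):
  G = 99.47·ln 28.77 − 161.1 = 99.47·3.3593 − 161.1 = 173.053.
Gain = 173.053 / 239.376 = 0.7229 → 0.723.

0.723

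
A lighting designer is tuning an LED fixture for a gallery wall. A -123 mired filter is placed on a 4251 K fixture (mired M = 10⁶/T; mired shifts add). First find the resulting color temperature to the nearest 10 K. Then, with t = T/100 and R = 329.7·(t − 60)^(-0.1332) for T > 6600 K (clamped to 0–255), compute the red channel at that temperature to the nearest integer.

M_in = 10⁶/4251 = 235.24; M_out = 235.24 + (-123) = 112.24.
T_out = 10⁶/112.24 = 8909.6 K → 8910 K; t = 89.1.
R = 329.7·(89.1 − 60)^(-0.1332) = 329.7·29.1^(-0.1332) = 329.7·0.63828 = 210.440.
Rounded: 210.

210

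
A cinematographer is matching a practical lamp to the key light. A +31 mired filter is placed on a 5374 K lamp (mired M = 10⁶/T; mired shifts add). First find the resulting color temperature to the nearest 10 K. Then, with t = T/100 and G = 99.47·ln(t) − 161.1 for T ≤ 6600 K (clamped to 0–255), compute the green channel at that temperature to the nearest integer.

M_in = 10⁶/5374 = 186.08; M_out = 186.08 + (+31) = 217.08.
T_out = 10⁶/217.08 = 4606.6 K → 4610 K; t = 46.1.
G = 99.47·ln 46.1 − 161.1 = 99.47·3.8308 − 161.1 = 219.951.
Rounded: 220.

220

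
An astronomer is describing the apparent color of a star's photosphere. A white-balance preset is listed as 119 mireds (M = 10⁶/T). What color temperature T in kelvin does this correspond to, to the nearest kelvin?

T = 10⁶ / 119 = 8403.36 K → 8403 K.

8403 K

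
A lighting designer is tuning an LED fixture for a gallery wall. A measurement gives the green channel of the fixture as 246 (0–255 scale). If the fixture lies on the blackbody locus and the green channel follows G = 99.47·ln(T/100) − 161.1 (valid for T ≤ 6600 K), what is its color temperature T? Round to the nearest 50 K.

ln t = (246 + 161.1) / 99.47 = 4.0927.
t = e^4.0927 = 59.901.
T = 100·t = 5990 K → 6000 K to the nearest 50 K.

6000 K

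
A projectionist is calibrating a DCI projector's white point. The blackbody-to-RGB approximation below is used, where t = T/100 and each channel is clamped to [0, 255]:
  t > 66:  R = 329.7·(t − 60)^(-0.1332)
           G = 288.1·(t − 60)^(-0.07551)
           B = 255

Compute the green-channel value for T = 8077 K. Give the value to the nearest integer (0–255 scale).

t = 8077/100 = 80.77; the t > 66 branch applies.
G = 288.1·(80.77 − 60)^(-0.07551) = 288.1·20.77^(-0.07551) = 288.1·0.79528 = 229.120.
Rounded: 229.

229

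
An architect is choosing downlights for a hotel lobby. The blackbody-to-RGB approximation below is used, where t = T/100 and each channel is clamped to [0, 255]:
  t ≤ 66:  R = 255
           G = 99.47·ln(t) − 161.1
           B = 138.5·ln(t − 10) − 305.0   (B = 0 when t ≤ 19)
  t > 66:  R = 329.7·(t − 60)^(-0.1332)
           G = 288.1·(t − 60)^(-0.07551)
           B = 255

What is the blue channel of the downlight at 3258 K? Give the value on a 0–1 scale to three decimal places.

t = 3258/100 = 32.58; the t ≤ 66 branch applies.
B = 138.5·ln(32.58 − 10) − 305.0 = 138.5·ln 22.58 − 305.0 = 138.5·3.1171 − 305.0 = 126.713.
On a 0–1 scale: 126.713/255 = 0.4969 → 0.497.

0.497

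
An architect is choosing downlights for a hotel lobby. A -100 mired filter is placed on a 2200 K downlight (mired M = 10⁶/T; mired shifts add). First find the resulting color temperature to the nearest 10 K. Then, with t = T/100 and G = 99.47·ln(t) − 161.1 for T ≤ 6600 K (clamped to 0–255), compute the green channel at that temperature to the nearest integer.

M_in = 10⁶/2200 = 454.55; M_out = 454.55 + (-100) = 354.55.
T_out = 10⁶/354.55 = 2820.5 K → 2820 K; t = 28.2.
G = 99.47·ln 28.2 − 161.1 = 99.47·3.3393 − 161.1 = 171.062.
Rounded: 171.

171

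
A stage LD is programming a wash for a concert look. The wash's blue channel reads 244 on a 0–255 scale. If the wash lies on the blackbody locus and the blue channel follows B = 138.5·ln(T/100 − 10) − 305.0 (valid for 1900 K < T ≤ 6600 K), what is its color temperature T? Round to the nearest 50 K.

6250 K

ln(t − 10) = (244 + 305.0) / 138.5 = 3.9639.
t − 10 = e^3.9639 = 52.662, so t = 62.662.
T = 100·t = 6266 K → 6250 K to the nearest 50 K.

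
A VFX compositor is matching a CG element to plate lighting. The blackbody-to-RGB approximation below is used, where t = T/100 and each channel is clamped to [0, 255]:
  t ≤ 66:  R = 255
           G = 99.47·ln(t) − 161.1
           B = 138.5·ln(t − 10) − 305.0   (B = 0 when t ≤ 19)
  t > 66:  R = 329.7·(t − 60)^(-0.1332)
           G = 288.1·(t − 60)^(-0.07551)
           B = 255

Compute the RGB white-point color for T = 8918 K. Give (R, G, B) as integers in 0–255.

(210, 223, 255)

t = 8918/100 = 89.18; the t > 66 branch applies.
R = 329.7·(89.18 − 60)^(-0.1332) = 329.7·29.18^(-0.1332) = 329.7·0.63804 = 210.363.
G = 288.1·(89.18 − 60)^(-0.07551) = 288.1·29.18^(-0.07551) = 288.1·0.77512 = 223.313.
B = 255 by definition for t > 66.
Rounded: (210, 223, 255).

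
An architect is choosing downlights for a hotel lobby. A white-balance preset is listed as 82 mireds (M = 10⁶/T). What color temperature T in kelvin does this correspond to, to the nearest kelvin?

T = 10⁶ / 82 = 12195.12 K → 12195 K.

12195 K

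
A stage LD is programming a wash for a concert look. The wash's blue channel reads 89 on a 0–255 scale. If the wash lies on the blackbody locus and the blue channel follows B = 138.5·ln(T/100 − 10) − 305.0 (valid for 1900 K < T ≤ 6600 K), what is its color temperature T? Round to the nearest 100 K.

2700 K

ln(t − 10) = (89 + 305.0) / 138.5 = 2.8448.
t − 10 = e^2.8448 = 17.198, so t = 27.198.
T = 100·t = 2720 K → 2700 K to the nearest 100 K.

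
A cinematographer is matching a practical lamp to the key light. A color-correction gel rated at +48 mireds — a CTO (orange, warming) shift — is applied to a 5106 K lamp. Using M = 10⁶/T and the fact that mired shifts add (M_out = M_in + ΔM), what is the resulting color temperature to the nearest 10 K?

4100 K

M_in = 10⁶/5106 = 195.85 mireds.
M_out = 195.85 + (+48) = 243.85 mireds.
T_out = 10⁶/243.85 = 4100.9 K → 4100 K.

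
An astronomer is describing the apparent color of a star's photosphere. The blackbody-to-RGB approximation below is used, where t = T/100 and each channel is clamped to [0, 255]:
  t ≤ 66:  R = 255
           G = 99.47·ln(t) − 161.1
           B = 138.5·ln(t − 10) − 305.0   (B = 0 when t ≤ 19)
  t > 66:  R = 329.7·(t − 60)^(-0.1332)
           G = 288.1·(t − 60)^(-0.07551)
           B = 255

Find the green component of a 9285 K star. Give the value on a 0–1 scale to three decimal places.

0.868

t = 9285/100 = 92.85; the t > 66 branch applies.
G = 288.1·(92.85 − 60)^(-0.07551) = 288.1·32.85^(-0.07551) = 288.1·0.76822 = 221.325.
On a 0–1 scale: 221.325/255 = 0.8679 → 0.868.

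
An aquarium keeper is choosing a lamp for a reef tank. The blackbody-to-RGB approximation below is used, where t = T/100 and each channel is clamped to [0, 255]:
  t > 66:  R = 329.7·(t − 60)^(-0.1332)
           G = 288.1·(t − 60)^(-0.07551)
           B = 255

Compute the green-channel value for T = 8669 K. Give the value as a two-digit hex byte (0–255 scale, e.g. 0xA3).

0xE1

t = 8669/100 = 86.69; the t > 66 branch applies.
G = 288.1·(86.69 − 60)^(-0.07551) = 288.1·26.69^(-0.07551) = 288.1·0.78036 = 224.822.
Rounded: 225; in hex, 0xE1.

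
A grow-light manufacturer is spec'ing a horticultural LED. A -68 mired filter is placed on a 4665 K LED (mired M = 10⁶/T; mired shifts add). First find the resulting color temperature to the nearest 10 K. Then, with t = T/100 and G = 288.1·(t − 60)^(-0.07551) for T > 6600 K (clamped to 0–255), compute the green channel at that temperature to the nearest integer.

246

M_in = 10⁶/4665 = 214.36; M_out = 214.36 + (-68) = 146.36.
T_out = 10⁶/146.36 = 6832.4 K → 6830 K; t = 68.3.
G = 288.1·(68.3 − 60)^(-0.07551) = 288.1·8.3^(-0.07551) = 288.1·0.85232 = 245.552.
Rounded: 246.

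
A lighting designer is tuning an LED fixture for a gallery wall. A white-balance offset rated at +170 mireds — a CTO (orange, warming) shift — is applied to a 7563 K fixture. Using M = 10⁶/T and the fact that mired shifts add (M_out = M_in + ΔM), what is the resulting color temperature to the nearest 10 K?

3310 K

M_in = 10⁶/7563 = 132.22 mireds.
M_out = 132.22 + (+170) = 302.22 mireds.
T_out = 10⁶/302.22 = 3308.8 K → 3310 K.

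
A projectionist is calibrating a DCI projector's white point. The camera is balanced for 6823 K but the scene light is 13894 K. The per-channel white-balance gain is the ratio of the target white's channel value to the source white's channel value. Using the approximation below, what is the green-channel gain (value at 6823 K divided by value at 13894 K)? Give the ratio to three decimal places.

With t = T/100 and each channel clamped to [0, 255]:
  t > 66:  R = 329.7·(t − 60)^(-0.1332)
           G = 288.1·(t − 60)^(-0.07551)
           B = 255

1.186

At 13894 K (t = 138.94):
  G = 288.1·(138.94 − 60)^(-0.07551) = 288.1·78.94^(-0.07551) = 288.1·0.71901 = 207.147.
At 6823 K (t = 68.23):
  G = 288.1·(68.23 − 60)^(-0.07551) = 288.1·8.23^(-0.07551) = 288.1·0.85286 = 245.709.
Gain = 245.709 / 207.147 = 1.1862 → 1.186.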